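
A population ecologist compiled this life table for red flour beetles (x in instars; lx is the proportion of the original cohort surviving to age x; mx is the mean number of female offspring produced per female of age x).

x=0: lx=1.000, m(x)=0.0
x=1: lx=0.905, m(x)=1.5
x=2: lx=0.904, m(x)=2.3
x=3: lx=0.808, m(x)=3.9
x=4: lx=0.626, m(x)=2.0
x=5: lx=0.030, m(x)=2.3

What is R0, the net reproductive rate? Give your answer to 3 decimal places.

lx·mx by age: 0, 1.3575, 2.0792, 3.1512, 1.252, 0.069
R0 = Σ lx·mx = 7.9089 → 7.909

7.909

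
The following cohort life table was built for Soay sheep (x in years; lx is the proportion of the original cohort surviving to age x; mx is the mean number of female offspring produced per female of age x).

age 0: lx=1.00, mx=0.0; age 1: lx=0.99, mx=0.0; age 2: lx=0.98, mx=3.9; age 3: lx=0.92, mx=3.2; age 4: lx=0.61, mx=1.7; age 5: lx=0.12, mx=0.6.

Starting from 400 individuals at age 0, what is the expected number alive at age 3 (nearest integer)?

Expected survivors = N0 · l_3 = 400 × 0.92 = 368 → 368

368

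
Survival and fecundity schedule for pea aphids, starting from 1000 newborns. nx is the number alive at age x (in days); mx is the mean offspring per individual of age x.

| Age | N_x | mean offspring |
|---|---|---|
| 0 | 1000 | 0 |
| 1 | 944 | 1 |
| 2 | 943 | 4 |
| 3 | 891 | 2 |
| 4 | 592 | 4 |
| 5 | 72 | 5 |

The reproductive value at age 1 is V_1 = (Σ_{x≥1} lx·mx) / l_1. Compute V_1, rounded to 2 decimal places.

lx = nx/n0 = nx/1000: 1, 0.944, 0.943, 0.891, 0.592, 0.072
lx·mx for x ≥ 1: 0.944, 3.772, 1.782, 2.368, 0.36 → sum = 9.226
V_1 = 9.226 / l_1 = 9.226 / 0.944 = 9.773305… → 9.77

9.77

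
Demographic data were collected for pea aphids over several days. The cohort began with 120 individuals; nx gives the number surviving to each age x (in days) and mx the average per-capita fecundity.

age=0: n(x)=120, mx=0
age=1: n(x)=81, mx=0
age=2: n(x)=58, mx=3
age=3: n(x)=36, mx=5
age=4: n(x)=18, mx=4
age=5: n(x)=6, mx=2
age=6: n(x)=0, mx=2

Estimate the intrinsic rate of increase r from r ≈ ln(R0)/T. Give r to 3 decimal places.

lx = nx/n0 = nx/120: 1, 0.675, 0.48333…, 0.3, 0.15, 0.05, 0
R0 = Σ lx·mx = 0 + 0 + 1.45… + 1.5 + 0.6 + 0.1 + 0 = 3.65…
Σ x·lx·mx = 10.3…; T = 10.3…/3.65… = 2.82192…
r ≈ ln(R0)/T = ln(3.65…)/2.82192… = 0.45881… → 0.459

0.459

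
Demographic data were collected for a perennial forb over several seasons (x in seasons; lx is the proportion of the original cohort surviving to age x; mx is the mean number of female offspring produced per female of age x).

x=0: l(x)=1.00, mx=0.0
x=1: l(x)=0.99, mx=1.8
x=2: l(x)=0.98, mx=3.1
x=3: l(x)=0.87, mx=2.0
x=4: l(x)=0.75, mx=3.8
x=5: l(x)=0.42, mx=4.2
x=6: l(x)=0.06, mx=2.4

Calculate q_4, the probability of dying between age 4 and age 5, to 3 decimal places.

q_4 = (l_4 − l_5) / l_4 = (0.75 − 0.42) / 0.75
     = 0.33 / 0.75 = 0.44 → 0.440

0.440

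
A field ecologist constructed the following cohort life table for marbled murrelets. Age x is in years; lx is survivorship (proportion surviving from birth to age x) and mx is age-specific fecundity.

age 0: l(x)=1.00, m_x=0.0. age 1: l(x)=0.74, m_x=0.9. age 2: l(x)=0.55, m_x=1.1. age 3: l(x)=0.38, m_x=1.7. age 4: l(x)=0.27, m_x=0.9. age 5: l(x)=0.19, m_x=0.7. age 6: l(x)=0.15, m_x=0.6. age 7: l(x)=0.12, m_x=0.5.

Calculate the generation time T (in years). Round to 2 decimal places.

2.62

lx·mx: 0, 0.666, 0.605, 0.646, 0.243, 0.133, 0.09, 0.06 → R0 = 2.443
x·lx·mx: 0, 0.666, 1.21, 1.938, 0.972, 0.665, 0.54, 0.42 → Σ = 6.411
T = 6.411 / 2.443 = 2.624233… → 2.62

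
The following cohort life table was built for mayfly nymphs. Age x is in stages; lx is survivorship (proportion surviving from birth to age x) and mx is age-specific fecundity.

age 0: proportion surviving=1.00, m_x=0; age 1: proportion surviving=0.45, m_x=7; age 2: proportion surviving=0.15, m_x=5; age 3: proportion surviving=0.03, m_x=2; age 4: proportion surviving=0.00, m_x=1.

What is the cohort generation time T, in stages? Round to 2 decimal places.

1.22

lx·mx: 0, 3.15, 0.75, 0.06, 0 → R0 = 3.96
x·lx·mx: 0, 3.15, 1.5, 0.18, 0 → Σ = 4.83
T = 4.83 / 3.96 = 1.219697… → 1.22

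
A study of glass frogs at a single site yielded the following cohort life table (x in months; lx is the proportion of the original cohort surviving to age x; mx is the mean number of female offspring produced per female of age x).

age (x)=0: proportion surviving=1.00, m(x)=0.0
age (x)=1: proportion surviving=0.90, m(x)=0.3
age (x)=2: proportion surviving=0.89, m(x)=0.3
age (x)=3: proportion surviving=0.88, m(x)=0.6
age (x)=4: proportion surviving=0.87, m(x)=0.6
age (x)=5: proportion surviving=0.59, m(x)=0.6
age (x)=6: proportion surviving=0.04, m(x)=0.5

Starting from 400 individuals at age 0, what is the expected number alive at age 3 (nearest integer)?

Expected survivors = N0 · l_3 = 400 × 0.88 = 352 → 352

352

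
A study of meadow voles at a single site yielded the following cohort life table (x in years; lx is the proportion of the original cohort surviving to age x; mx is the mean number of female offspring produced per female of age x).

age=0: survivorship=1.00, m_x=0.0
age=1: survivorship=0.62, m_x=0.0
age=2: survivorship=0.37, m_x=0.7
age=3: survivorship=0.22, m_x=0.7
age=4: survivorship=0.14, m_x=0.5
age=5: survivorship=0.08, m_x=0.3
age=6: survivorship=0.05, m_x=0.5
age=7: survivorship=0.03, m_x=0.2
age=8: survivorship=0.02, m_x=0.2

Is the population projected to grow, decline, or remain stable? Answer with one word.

declining

R0 = Σ lx·mx = 0 + 0 + 0.259 + 0.154 + 0.07 + 0.024 + 0.025 + 0.006 + 0.004 = 0.542
R0 < 1, so the population is declining.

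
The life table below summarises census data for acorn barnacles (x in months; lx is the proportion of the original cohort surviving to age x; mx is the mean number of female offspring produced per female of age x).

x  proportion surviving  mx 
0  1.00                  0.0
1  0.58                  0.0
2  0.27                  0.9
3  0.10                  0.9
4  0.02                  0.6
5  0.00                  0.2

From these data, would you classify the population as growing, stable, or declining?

declining

R0 = Σ lx·mx = 0 + 0 + 0.243 + 0.09 + 0.012 + 0 = 0.345
R0 < 1, so the population is declining.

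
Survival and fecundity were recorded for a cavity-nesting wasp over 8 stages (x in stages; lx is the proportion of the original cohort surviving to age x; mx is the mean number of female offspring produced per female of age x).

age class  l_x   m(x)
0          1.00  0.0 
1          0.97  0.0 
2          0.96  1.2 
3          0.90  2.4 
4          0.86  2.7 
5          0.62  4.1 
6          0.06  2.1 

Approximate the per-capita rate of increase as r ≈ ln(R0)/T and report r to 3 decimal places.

R0 = Σ lx·mx = 0 + 0 + 1.152 + 2.16 + 2.322 + 2.542 + 0.126 = 8.302
Σ x·lx·mx = 31.538; T = 31.538/8.302 = 3.79884…
r ≈ ln(R0)/T = ln(8.302)/3.79884… = 0.55714… → 0.557

0.557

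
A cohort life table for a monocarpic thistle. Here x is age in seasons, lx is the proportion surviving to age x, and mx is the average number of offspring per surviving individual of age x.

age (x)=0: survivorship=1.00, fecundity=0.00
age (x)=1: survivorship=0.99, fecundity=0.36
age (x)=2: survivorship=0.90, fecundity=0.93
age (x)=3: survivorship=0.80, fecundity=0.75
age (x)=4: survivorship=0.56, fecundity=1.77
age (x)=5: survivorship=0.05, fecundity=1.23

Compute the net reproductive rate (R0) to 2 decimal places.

2.85

lx·mx by age: 0, 0.3564, 0.837, 0.6, 0.9912, 0.0615
R0 = Σ lx·mx = 2.8461 → 2.85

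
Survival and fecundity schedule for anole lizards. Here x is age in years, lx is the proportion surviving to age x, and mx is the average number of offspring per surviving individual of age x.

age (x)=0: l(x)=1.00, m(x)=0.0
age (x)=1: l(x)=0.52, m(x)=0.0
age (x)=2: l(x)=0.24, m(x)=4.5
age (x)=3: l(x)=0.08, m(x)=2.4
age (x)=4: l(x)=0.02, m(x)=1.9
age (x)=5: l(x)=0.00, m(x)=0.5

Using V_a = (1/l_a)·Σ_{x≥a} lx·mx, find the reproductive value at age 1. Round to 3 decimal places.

2.519

lx·mx for x ≥ 1: 0, 1.08, 0.192, 0.038, 0 → sum = 1.31
V_1 = 1.31 / l_1 = 1.31 / 0.52 = 2.519231… → 2.519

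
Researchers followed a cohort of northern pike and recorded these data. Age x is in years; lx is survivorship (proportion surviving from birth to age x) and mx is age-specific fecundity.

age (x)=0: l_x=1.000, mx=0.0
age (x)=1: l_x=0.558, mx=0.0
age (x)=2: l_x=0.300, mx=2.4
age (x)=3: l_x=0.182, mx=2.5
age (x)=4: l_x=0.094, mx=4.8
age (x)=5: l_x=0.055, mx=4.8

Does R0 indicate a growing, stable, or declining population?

R0 = Σ lx·mx = 0 + 0 + 0.72 + 0.455 + 0.4512 + 0.264 = 1.8902
R0 > 1, so the population is growing.

growing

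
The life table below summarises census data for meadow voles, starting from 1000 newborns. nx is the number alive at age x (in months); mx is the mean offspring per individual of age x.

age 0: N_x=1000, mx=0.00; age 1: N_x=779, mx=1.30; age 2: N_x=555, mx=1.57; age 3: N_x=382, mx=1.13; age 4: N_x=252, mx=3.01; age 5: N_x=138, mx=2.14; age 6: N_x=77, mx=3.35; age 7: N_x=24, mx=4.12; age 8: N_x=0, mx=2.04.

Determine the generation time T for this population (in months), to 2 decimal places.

2.90

lx = nx/n0 = nx/1000: 1, 0.779, 0.555, 0.382, 0.252, 0.138, 0.077, 0.024, 0
lx·mx: 0, 1.0127, 0.87135, 0.43166, 0.75852, 0.29532, 0.25795, 0.09888, 0 → R0 = 3.72638
x·lx·mx: 0, 1.0127, 1.7427, 1.29498, 3.03408, 1.4766, 1.5477, 0.69216, 0 → Σ = 10.80092
T = 10.80092 / 3.72638 = 2.898502… → 2.90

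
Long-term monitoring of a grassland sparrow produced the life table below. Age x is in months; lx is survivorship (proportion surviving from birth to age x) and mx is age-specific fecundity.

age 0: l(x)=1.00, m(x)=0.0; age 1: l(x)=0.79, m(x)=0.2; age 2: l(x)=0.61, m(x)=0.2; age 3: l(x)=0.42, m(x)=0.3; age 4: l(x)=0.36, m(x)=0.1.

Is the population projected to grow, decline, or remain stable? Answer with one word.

R0 = Σ lx·mx = 0 + 0.158 + 0.122 + 0.126 + 0.036 = 0.442
R0 < 1, so the population is declining.

declining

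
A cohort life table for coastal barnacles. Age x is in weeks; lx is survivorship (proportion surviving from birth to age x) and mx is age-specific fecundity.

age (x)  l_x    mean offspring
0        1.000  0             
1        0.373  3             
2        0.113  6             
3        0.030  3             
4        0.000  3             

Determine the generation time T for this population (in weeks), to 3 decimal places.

1.455

lx·mx: 0, 1.119, 0.678, 0.09, 0 → R0 = 1.887
x·lx·mx: 0, 1.119, 1.356, 0.27, 0 → Σ = 2.745
T = 2.745 / 1.887 = 1.45469… → 1.455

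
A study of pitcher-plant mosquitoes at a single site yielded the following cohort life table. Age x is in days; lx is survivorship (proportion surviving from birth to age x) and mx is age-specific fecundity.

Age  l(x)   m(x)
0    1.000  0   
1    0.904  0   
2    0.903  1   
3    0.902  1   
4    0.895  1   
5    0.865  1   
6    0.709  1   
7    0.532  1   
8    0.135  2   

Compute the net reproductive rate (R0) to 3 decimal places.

lx·mx by age: 0, 0, 0.903, 0.902, 0.895, 0.865, 0.709, 0.532, 0.27
R0 = Σ lx·mx = 5.076 → 5.076

5.076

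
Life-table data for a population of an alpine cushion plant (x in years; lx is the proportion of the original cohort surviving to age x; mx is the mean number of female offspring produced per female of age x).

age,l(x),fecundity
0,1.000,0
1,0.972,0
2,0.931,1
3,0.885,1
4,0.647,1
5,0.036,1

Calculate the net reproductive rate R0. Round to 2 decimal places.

lx·mx by age: 0, 0, 0.931, 0.885, 0.647, 0.036
R0 = Σ lx·mx = 2.499 → 2.50

2.50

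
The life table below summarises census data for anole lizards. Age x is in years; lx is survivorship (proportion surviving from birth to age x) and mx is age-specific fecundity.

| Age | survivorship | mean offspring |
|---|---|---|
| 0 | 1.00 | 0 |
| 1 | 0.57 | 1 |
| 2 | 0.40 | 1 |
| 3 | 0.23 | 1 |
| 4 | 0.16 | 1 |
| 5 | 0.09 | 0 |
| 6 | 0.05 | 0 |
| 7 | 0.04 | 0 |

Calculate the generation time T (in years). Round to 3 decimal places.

1.985

lx·mx: 0, 0.57, 0.4, 0.23, 0.16, 0, 0, 0 → R0 = 1.36
x·lx·mx: 0, 0.57, 0.8, 0.69, 0.64, 0, 0, 0 → Σ = 2.7
T = 2.7 / 1.36 = 1.985294… → 1.985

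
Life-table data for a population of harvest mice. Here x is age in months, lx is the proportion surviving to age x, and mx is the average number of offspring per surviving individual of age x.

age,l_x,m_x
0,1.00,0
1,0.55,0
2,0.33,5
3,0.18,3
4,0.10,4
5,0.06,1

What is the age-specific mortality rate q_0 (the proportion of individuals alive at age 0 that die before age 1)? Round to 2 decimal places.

0.45

q_0 = (l_0 − l_1) / l_0 = (1 − 0.55) / 1
     = 0.45 / 1 = 0.45 → 0.45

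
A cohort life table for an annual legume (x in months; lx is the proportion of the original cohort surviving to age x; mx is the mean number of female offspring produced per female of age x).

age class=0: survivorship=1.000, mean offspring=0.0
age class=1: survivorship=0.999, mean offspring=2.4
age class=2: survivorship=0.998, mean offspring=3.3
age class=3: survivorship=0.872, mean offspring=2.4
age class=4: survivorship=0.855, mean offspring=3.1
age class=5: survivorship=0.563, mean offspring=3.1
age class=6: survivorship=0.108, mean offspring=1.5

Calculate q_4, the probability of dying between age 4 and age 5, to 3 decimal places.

0.342

q_4 = (l_4 − l_5) / l_4 = (0.855 − 0.563) / 0.855
     = 0.292 / 0.855 = 0.34152… → 0.342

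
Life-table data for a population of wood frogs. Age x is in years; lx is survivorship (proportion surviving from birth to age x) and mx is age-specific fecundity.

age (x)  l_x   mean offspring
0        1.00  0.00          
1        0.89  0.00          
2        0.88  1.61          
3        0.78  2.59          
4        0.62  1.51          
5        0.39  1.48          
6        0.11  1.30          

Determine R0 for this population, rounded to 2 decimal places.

lx·mx by age: 0, 0, 1.4168, 2.0202, 0.9362, 0.5772, 0.143
R0 = Σ lx·mx = 5.0934 → 5.09

5.09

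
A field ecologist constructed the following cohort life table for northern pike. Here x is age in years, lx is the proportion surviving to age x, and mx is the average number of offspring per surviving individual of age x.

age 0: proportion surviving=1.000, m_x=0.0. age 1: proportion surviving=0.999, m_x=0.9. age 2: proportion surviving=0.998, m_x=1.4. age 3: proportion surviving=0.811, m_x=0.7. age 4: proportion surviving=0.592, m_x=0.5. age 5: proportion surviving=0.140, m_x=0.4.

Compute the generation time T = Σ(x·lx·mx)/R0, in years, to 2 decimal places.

lx·mx: 0, 0.8991, 1.3972, 0.5677, 0.296, 0.056 → R0 = 3.216
x·lx·mx: 0, 0.8991, 2.7944, 1.7031, 1.184, 0.28 → Σ = 6.8606
T = 6.8606 / 3.216 = 2.133271… → 2.13

2.13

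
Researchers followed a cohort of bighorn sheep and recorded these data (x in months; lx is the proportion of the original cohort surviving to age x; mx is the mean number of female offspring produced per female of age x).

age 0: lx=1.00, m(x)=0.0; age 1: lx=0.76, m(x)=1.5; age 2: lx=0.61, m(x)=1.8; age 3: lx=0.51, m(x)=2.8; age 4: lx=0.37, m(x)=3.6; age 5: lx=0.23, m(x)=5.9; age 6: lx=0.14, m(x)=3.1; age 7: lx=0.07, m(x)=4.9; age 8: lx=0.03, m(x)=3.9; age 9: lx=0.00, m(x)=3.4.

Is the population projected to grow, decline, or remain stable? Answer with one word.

growing

R0 = Σ lx·mx = 0 + 1.14 + 1.098 + 1.428 + 1.332 + 1.357 + 0.434 + 0.343 + 0.117 + 0 = 7.249
R0 > 1, so the population is growing.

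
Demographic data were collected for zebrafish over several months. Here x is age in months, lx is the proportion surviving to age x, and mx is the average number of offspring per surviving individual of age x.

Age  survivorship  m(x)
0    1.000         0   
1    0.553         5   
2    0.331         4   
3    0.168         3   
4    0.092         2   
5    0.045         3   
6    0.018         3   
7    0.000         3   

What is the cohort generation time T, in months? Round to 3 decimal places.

lx·mx: 0, 2.765, 1.324, 0.504, 0.184, 0.135, 0.054, 0 → R0 = 4.966
x·lx·mx: 0, 2.765, 2.648, 1.512, 0.736, 0.675, 0.324, 0 → Σ = 8.66
T = 8.66 / 4.966 = 1.743858… → 1.744

1.744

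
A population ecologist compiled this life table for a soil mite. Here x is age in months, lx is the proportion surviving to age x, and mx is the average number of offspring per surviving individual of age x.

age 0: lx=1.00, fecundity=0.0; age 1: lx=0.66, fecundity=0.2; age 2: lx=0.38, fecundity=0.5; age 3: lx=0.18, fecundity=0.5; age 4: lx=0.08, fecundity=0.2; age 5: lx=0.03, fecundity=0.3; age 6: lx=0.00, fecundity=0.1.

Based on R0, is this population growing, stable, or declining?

declining

R0 = Σ lx·mx = 0 + 0.132 + 0.19 + 0.09 + 0.016 + 0.009 + 0 = 0.437
R0 < 1, so the population is declining.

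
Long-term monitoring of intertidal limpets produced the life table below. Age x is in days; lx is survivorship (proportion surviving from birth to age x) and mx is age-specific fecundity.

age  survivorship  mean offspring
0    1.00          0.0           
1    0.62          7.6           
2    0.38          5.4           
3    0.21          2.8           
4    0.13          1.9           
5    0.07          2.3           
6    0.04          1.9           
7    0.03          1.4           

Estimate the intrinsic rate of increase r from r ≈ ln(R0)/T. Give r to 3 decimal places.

1.239

R0 = Σ lx·mx = 0 + 4.712 + 2.052 + 0.588 + 0.247 + 0.161 + 0.076 + 0.042 = 7.878
Σ x·lx·mx = 13.123; T = 13.123/7.878 = 1.66578…
r ≈ ln(R0)/T = ln(7.878)/1.66578… = 1.23911… → 1.239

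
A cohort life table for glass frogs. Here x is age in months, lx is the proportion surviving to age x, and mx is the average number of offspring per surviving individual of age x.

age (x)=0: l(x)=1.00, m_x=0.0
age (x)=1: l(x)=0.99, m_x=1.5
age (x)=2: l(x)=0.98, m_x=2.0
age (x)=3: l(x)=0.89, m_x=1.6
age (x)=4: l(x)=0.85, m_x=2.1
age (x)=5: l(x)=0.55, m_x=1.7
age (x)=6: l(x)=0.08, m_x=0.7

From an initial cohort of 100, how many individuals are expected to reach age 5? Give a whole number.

55

Expected survivors = N0 · l_5 = 100 × 0.55 = 55 → 55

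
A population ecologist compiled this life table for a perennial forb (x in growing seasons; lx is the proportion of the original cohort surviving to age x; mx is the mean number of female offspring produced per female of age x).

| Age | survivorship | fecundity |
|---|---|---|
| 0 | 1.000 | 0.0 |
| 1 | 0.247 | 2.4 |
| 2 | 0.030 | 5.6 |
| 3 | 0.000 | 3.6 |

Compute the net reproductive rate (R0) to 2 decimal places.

lx·mx by age: 0, 0.5928, 0.168, 0
R0 = Σ lx·mx = 0.7608 → 0.76

0.76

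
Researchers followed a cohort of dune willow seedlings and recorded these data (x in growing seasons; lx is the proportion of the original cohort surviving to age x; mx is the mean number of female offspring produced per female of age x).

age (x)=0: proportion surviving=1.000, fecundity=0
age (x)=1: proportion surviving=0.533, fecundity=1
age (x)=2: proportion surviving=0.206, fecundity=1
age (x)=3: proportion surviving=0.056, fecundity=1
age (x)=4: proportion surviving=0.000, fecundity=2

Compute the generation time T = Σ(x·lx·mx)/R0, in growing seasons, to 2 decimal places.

lx·mx: 0, 0.533, 0.206, 0.056, 0 → R0 = 0.795
x·lx·mx: 0, 0.533, 0.412, 0.168, 0 → Σ = 1.113
T = 1.113 / 0.795 = 1.4 → 1.40

1.40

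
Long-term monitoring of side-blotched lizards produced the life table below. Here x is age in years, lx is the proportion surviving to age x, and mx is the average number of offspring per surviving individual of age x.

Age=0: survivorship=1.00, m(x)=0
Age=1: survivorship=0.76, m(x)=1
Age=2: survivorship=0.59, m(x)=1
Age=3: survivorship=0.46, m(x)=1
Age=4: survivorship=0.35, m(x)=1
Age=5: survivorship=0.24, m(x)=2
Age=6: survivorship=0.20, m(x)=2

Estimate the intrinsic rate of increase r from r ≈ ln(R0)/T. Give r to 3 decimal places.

0.355

R0 = Σ lx·mx = 0 + 0.76 + 0.59 + 0.46 + 0.35 + 0.48 + 0.4 = 3.04
Σ x·lx·mx = 9.52; T = 9.52/3.04 = 3.13158…
r ≈ ln(R0)/T = ln(3.04)/3.13158… = 0.35505… → 0.355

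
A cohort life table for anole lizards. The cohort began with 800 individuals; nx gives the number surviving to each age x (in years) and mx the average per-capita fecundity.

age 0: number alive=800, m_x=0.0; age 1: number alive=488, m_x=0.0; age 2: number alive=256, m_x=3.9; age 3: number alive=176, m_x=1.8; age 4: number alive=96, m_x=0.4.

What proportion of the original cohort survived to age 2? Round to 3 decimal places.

0.320

l_2 = n_2/n_0 = 256/800 = 0.32 → 0.320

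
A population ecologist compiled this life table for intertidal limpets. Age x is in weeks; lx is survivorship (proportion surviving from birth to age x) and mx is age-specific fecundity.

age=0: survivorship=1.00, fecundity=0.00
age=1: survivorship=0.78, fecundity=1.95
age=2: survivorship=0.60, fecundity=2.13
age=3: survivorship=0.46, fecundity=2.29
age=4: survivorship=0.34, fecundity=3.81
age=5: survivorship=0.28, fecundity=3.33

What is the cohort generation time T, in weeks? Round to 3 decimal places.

2.809

lx·mx: 0, 1.521, 1.278, 1.0534, 1.2954, 0.9324 → R0 = 6.0802
x·lx·mx: 0, 1.521, 2.556, 3.1602, 5.1816, 4.662 → Σ = 17.0808
T = 17.0808 / 6.0802 = 2.80925… → 2.809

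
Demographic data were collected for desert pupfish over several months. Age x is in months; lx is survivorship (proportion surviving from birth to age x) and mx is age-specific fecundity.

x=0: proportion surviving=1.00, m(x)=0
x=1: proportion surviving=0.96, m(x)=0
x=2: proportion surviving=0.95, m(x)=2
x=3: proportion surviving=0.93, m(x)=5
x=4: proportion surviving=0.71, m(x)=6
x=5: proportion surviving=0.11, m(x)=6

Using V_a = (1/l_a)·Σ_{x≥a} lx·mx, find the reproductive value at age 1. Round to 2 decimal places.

lx·mx for x ≥ 1: 0, 1.9, 4.65, 4.26, 0.66 → sum = 11.47
V_1 = 11.47 / l_1 = 11.47 / 0.96 = 11.947917… → 11.95

11.95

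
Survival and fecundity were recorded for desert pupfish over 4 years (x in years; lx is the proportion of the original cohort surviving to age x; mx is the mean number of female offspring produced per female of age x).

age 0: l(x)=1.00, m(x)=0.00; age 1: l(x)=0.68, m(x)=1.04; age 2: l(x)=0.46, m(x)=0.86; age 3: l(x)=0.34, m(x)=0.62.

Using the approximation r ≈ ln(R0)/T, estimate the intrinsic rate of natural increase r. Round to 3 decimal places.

0.168

R0 = Σ lx·mx = 0 + 0.7072 + 0.3956 + 0.2108 = 1.3136
Σ x·lx·mx = 2.1308; T = 2.1308/1.3136 = 1.62211…
r ≈ ln(R0)/T = ln(1.3136)/1.62211… = 0.16816… → 0.168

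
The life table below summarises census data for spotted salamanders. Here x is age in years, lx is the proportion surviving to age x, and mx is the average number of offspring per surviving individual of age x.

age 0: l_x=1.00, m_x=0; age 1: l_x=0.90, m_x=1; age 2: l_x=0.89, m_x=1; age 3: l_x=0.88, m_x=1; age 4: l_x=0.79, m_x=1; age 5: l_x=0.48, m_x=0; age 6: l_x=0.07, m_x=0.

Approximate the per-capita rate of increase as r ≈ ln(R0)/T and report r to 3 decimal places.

0.506

R0 = Σ lx·mx = 0 + 0.9 + 0.89 + 0.88 + 0.79 + 0 + 0 = 3.46
Σ x·lx·mx = 8.48; T = 8.48/3.46 = 2.45087…
r ≈ ln(R0)/T = ln(3.46)/2.45087… = 0.50646… → 0.506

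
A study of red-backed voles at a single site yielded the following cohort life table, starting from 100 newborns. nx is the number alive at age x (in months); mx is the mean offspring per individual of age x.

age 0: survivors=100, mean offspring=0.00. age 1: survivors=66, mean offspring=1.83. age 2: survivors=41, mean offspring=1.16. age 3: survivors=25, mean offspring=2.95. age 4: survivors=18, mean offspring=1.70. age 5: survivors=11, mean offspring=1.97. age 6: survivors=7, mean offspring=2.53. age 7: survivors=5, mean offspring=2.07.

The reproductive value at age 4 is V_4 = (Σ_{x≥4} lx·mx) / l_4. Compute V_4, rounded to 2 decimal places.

lx = nx/n0 = nx/100: 1, 0.66, 0.41, 0.25, 0.18, 0.11, 0.07, 0.05
lx·mx for x ≥ 4: 0.306, 0.2167, 0.1771, 0.1035 → sum = 0.8033
V_4 = 0.8033 / l_4 = 0.8033 / 0.18 = 4.462778… → 4.46

4.46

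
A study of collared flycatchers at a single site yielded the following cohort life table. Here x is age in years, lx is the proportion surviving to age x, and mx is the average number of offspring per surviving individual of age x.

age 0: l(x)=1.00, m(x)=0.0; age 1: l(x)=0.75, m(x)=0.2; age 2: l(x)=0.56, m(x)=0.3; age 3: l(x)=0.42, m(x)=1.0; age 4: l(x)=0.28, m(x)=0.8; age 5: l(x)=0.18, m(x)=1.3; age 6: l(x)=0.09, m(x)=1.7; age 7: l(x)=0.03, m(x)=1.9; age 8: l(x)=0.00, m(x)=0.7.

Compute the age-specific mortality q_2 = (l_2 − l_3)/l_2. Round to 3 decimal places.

q_2 = (l_2 − l_3) / l_2 = (0.56 − 0.42) / 0.56
     = 0.14 / 0.56 = 0.25 → 0.250

0.250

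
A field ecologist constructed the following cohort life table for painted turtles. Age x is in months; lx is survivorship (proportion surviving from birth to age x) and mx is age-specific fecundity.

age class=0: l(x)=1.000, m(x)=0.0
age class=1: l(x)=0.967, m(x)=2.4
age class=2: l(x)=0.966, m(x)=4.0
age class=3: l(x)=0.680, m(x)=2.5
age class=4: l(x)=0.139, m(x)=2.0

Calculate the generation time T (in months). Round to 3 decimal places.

lx·mx: 0, 2.3208, 3.864, 1.7, 0.278 → R0 = 8.1628
x·lx·mx: 0, 2.3208, 7.728, 5.1, 1.112 → Σ = 16.2608
T = 16.2608 / 8.1628 = 1.992062… → 1.992

1.992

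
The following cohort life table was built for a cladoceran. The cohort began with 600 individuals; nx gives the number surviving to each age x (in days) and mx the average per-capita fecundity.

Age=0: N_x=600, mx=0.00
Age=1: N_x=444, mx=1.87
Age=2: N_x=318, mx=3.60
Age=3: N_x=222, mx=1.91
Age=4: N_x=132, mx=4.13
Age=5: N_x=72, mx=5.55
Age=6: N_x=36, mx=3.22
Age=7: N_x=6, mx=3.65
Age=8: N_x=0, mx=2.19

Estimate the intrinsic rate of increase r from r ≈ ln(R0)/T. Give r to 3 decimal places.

lx = nx/n0 = nx/600: 1, 0.74, 0.53, 0.37, 0.22, 0.12, 0.06, 0.01, 0
R0 = Σ lx·mx = 0 + 1.3838 + 1.908 + 0.7067 + 0.9086 + 0.666 + 0.1932 + 0.0365 + 0 = 5.8028
Σ x·lx·mx = 15.699; T = 15.699/5.8028 = 2.70542…
r ≈ ln(R0)/T = ln(5.8028)/2.70542… = 0.64993… → 0.650

0.650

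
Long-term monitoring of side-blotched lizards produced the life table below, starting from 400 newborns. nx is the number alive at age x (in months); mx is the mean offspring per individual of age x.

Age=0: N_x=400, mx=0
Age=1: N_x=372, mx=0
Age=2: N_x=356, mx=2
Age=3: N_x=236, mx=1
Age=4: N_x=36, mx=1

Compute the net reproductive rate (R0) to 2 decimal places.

lx = nx/n0 = nx/400: 1, 0.93, 0.89, 0.59, 0.09
lx·mx by age: 0, 0, 1.78, 0.59, 0.09
R0 = Σ lx·mx = 2.46 → 2.46

2.46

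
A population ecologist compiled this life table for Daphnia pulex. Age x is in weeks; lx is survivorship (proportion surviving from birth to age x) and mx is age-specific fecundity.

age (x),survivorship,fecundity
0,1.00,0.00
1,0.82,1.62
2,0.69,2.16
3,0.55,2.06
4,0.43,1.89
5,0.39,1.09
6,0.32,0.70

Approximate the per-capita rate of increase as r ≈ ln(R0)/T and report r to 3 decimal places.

R0 = Σ lx·mx = 0 + 1.3284 + 1.4904 + 1.133 + 0.8127 + 0.4251 + 0.224 = 5.4136
Σ x·lx·mx = 14.4285; T = 14.4285/5.4136 = 2.66523…
r ≈ ln(R0)/T = ln(5.4136)/2.66523… = 0.63368… → 0.634

0.634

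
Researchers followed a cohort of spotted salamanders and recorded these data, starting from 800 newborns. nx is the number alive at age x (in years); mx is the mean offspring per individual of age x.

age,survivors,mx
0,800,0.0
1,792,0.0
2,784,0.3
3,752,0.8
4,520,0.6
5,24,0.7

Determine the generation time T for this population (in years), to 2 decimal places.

lx = nx/n0 = nx/800: 1, 0.99, 0.98, 0.94, 0.65, 0.03
lx·mx: 0, 0, 0.294, 0.752, 0.39, 0.021 → R0 = 1.457
x·lx·mx: 0, 0, 0.588, 2.256, 1.56, 0.105 → Σ = 4.509
T = 4.509 / 1.457 = 3.094715… → 3.09

3.09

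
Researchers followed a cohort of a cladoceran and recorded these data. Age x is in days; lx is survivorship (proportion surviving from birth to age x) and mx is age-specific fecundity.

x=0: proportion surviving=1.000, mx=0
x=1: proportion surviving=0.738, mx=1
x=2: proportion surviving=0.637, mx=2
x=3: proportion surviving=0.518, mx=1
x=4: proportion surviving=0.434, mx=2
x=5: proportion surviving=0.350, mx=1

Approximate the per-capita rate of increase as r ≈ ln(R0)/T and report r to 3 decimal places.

0.492

R0 = Σ lx·mx = 0 + 0.738 + 1.274 + 0.518 + 0.868 + 0.35 = 3.748
Σ x·lx·mx = 10.062; T = 10.062/3.748 = 2.68463…
r ≈ ln(R0)/T = ln(3.748)/2.68463… = 0.49214… → 0.492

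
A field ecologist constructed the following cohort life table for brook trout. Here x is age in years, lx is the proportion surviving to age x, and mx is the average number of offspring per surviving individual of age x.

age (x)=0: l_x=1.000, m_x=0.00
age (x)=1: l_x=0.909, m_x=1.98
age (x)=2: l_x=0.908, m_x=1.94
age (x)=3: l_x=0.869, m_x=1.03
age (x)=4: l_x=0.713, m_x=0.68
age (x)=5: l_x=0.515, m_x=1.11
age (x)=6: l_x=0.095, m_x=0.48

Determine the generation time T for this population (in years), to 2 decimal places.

lx·mx: 0, 1.79982, 1.76152, 0.89507, 0.48484, 0.57165, 0.0456 → R0 = 5.5585
x·lx·mx: 0, 1.79982, 3.52304, 2.68521, 1.93936, 2.85825, 0.2736 → Σ = 13.07928
T = 13.07928 / 5.5585 = 2.353023… → 2.35

2.35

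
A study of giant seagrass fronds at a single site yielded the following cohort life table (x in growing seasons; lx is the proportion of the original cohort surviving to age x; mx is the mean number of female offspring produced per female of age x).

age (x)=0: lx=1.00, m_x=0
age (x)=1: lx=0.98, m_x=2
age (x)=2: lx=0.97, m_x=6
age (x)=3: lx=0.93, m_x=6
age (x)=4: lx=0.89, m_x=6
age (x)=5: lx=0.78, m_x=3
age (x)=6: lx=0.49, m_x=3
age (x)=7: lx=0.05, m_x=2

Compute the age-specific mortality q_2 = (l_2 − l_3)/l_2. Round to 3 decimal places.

q_2 = (l_2 − l_3) / l_2 = (0.97 − 0.93) / 0.97
     = 0.04 / 0.97 = 0.041237… → 0.041

0.041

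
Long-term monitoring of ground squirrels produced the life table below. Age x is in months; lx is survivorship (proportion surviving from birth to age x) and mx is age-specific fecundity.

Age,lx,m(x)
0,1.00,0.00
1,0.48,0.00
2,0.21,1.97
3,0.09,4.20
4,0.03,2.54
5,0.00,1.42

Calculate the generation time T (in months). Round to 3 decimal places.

2.611

lx·mx: 0, 0, 0.4137, 0.378, 0.0762, 0 → R0 = 0.8679
x·lx·mx: 0, 0, 0.8274, 1.134, 0.3048, 0 → Σ = 2.2662
T = 2.2662 / 0.8679 = 2.61113… → 2.611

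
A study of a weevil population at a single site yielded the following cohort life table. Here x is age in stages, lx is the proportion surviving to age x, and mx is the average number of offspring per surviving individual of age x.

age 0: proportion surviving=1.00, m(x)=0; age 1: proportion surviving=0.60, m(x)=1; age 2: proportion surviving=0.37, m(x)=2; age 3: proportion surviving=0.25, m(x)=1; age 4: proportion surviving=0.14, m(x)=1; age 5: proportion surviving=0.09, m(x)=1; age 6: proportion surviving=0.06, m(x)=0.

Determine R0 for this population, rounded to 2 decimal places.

lx·mx by age: 0, 0.6, 0.74, 0.25, 0.14, 0.09, 0
R0 = Σ lx·mx = 1.82 → 1.82

1.82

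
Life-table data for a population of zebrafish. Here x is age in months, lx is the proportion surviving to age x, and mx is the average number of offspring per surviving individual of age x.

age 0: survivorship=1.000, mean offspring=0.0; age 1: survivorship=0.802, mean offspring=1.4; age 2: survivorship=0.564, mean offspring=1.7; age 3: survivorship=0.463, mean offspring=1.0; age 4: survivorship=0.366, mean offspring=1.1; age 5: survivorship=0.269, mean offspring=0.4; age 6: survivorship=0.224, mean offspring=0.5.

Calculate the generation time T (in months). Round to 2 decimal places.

lx·mx: 0, 1.1228, 0.9588, 0.463, 0.4026, 0.1076, 0.112 → R0 = 3.1668
x·lx·mx: 0, 1.1228, 1.9176, 1.389, 1.6104, 0.538, 0.672 → Σ = 7.2498
T = 7.2498 / 3.1668 = 2.289314… → 2.29

2.29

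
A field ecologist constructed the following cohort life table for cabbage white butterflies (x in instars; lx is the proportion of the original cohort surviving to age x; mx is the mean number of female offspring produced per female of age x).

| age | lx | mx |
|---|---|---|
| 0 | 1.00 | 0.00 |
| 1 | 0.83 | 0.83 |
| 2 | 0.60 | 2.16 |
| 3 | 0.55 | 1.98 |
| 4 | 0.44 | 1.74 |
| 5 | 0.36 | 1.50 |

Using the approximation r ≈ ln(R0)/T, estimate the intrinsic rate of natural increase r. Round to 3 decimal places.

0.525

R0 = Σ lx·mx = 0 + 0.6889 + 1.296 + 1.089 + 0.7656 + 0.54 = 4.3795
Σ x·lx·mx = 12.3103; T = 12.3103/4.3795 = 2.81089…
r ≈ ln(R0)/T = ln(4.3795)/2.81089… = 0.52543… → 0.525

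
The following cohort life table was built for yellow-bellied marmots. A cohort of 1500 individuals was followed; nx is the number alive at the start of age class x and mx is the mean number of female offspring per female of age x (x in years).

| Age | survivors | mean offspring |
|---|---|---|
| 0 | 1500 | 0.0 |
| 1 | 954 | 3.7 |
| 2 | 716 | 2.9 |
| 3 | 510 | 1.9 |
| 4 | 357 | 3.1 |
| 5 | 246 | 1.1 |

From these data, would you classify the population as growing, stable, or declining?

growing

lx = nx/n0 = nx/1500: 1, 0.636, 0.47733…, 0.34, 0.238, 0.164
R0 = Σ lx·mx = 0 + 2.3532 + 1.384267… + 0.646 + 0.7378 + 0.1804 = 5.301667…
R0 > 1, so the population is growing.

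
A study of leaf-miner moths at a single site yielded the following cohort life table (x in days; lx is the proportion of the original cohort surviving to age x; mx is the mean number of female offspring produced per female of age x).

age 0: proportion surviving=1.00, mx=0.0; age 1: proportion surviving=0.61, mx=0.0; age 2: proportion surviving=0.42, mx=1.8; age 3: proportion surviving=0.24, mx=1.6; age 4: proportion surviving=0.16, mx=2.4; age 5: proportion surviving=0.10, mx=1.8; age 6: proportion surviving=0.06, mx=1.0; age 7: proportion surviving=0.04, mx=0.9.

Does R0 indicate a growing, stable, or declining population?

R0 = Σ lx·mx = 0 + 0 + 0.756 + 0.384 + 0.384 + 0.18 + 0.06 + 0.036 = 1.8
R0 > 1, so the population is growing.

growing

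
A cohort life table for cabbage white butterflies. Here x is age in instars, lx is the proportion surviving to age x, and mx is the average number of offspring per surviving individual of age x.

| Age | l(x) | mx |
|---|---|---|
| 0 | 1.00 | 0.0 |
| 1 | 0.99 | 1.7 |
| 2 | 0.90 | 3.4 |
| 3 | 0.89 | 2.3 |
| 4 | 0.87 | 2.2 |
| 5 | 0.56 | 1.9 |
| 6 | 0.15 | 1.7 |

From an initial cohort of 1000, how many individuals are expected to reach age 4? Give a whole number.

Expected survivors = N0 · l_4 = 1000 × 0.87 = 870 → 870

870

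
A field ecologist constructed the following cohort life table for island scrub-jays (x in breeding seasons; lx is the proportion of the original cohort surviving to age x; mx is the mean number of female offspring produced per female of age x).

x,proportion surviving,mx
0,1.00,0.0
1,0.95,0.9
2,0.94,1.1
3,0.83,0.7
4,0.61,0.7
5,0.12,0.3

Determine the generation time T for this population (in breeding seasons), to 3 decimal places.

lx·mx: 0, 0.855, 1.034, 0.581, 0.427, 0.036 → R0 = 2.933
x·lx·mx: 0, 0.855, 2.068, 1.743, 1.708, 0.18 → Σ = 6.554
T = 6.554 / 2.933 = 2.234572… → 2.235

2.235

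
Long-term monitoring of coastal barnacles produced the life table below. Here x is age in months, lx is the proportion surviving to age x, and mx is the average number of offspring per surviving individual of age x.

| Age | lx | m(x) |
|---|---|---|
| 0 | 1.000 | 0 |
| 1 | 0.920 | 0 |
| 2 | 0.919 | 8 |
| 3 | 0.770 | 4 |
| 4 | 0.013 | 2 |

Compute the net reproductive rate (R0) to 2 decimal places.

10.46

lx·mx by age: 0, 0, 7.352, 3.08, 0.026
R0 = Σ lx·mx = 10.458 → 10.46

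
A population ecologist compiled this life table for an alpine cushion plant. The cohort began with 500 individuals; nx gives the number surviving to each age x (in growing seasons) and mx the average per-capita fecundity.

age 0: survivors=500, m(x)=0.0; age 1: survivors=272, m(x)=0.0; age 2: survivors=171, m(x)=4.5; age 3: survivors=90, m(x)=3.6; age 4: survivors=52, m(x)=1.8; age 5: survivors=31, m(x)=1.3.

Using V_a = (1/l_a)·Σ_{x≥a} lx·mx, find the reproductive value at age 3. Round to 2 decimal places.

5.09

lx = nx/n0 = nx/500: 1, 0.544, 0.342, 0.18, 0.104, 0.062
lx·mx for x ≥ 3: 0.648, 0.1872, 0.0806 → sum = 0.9158
V_3 = 0.9158 / l_3 = 0.9158 / 0.18 = 5.087778… → 5.09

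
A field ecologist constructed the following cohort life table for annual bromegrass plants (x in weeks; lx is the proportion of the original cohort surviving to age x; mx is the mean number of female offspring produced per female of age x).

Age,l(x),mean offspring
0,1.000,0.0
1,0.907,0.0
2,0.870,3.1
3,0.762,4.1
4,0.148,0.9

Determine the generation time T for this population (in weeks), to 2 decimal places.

lx·mx: 0, 0, 2.697, 3.1242, 0.1332 → R0 = 5.9544
x·lx·mx: 0, 0, 5.394, 9.3726, 0.5328 → Σ = 15.2994
T = 15.2994 / 5.9544 = 2.569428… → 2.57

2.57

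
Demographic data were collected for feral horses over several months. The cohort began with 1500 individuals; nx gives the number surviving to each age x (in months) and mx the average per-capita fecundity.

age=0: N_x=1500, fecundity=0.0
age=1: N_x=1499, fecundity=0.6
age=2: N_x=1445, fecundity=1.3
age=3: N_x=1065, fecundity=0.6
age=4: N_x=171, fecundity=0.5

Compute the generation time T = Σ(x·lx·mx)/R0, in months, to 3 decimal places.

lx = nx/n0 = nx/1500: 1, 0.99933…, 0.96333…, 0.71, 0.114
lx·mx: 0, 0.5996…, 1.252333…, 0.426, 0.057 → R0 = 2.334933…
x·lx·mx: 0, 0.5996…, 2.504667…, 1.278, 0.228 → Σ = 4.610267…
T = 4.610267… / 2.334933… = 1.974475… → 1.974

1.974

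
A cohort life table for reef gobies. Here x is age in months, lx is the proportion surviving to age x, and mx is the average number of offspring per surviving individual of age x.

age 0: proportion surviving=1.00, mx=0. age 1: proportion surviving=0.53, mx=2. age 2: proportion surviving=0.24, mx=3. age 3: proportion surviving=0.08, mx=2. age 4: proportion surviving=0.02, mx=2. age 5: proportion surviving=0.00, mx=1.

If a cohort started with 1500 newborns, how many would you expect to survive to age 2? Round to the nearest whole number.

Expected survivors = N0 · l_2 = 1500 × 0.24 = 360 → 360

360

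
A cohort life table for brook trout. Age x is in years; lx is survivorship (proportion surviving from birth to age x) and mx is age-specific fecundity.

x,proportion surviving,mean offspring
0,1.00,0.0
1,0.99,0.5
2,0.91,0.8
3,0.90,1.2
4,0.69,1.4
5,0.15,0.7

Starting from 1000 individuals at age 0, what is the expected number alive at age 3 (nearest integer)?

Expected survivors = N0 · l_3 = 1000 × 0.90 = 900 → 900

900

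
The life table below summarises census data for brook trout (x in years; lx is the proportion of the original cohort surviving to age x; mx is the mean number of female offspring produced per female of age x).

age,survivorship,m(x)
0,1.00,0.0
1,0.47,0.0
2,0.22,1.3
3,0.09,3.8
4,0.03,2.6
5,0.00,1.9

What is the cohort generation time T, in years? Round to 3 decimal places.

2.705

lx·mx: 0, 0, 0.286, 0.342, 0.078, 0 → R0 = 0.706
x·lx·mx: 0, 0, 0.572, 1.026, 0.312, 0 → Σ = 1.91
T = 1.91 / 0.706 = 2.705382… → 2.705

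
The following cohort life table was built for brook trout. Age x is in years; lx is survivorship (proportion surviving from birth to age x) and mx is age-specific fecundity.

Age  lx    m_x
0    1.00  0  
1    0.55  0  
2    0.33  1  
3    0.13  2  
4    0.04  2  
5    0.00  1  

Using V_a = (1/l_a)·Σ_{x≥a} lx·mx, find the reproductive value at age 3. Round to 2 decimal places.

lx·mx for x ≥ 3: 0.26, 0.08, 0 → sum = 0.34
V_3 = 0.34 / l_3 = 0.34 / 0.13 = 2.615385… → 2.62

2.62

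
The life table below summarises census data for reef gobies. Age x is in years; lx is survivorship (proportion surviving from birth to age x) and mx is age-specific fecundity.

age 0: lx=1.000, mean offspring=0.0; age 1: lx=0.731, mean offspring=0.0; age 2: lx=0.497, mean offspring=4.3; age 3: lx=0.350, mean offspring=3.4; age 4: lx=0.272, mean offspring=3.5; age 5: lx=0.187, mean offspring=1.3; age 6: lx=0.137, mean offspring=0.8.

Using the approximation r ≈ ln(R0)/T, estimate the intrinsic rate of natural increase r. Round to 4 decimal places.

R0 = Σ lx·mx = 0 + 0 + 2.1371 + 1.19 + 0.952 + 0.2431 + 0.1096 = 4.6318
Σ x·lx·mx = 13.5253; T = 13.5253/4.6318 = 2.9201…
r ≈ ln(R0)/T = ln(4.6318)/2.9201… = 0.524964… → 0.5250

0.5250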